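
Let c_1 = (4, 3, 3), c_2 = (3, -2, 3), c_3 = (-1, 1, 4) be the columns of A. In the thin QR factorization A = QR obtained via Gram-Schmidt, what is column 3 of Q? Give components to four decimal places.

q_1 = c_1/‖c_1‖ = (4, 3, 3)/5.8310 = (0.6860, 0.5145, 0.5145).
r_{12} = q_1·c_2 = 2.5725.
u_2 = c_2 − 2.5725·q_1 = (1.2353, -3.3235, 1.6765).
‖u_2‖ = 3.9220, so q_2 = (0.3150, -0.8474, 0.4274).
r_{13} = q_1·c_3 = 1.8865; r_{23} = q_2·c_3 = 0.5474.
u_3 = c_3 − 1.8865·q_1 − 0.5474·q_2 = (-2.4665, 0.4933, 2.7954).
‖u_3‖ = 3.7605, so q_3 = (-0.6559, 0.1312, 0.7434).

q_3 = (-0.6559, 0.1312, 0.7434)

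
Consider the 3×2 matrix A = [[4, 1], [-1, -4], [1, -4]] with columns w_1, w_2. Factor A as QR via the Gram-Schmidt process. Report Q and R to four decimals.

Q = [[0.9428, 0.0196], [-0.2357, -0.6667], [0.2357, -0.7451]], R = [[4.2426, 0.9428], [0.0000, 5.6667]]

w_1 = (4, -1, 1); ‖w_1‖ = 4.2426, so q_1 = (0.9428, -0.2357, 0.2357).
q_1·w_2 = 0.9428·1 + (-0.2357)·(-4) + 0.2357·(-4) = 0.9428.
u_2 = w_2 − 0.9428·q_1 = (0.1111, -3.7778, -4.2222).
‖u_2‖ = 5.6667, so q_2 = (0.0196, -0.6667, -0.7451).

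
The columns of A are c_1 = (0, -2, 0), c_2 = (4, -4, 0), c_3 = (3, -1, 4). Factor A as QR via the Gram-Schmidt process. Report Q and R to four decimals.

c_1 = (0, -2, 0); ‖c_1‖ = 2.0000, so e_1 = (0.0000, -1.0000, 0.0000).
e_1·c_2 = 0.0000·4 + (-1.0000)·(-4) + 0.0000·0 = 4.0000.
u_2 = c_2 − 4.0000·e_1 = (4.0000, 0.0000, 0.0000).
‖u_2‖ = 4.0000, so e_2 = (1.0000, 0.0000, 0.0000).
e_1·c_3 = 0.0000·3 + (-1.0000)·(-1) + 0.0000·4 = 1.0000; e_2·c_3 = 1.0000·3 + 0.0000·(-1) + 0.0000·4 = 3.0000.
u_3 = c_3 − 1.0000·e_1 − 3.0000·e_2 = (0.0000, 0.0000, 4.0000).
‖u_3‖ = 4.0000, so e_3 = (0.0000, 0.0000, 1.0000).

Q = [[0.0000, 1.0000, 0.0000], [-1.0000, 0.0000, 0.0000], [0.0000, 0.0000, 1.0000]], R = [[2.0000, 4.0000, 1.0000], [0.0000, 4.0000, 3.0000], [0.0000, 0.0000, 4.0000]]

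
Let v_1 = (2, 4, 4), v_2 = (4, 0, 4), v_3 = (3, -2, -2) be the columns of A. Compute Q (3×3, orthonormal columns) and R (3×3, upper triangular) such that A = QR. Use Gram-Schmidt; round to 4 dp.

v_1 = (2, 4, 4); ‖v_1‖ = 6.0000, so e_1 = (0.3333, 0.6667, 0.6667).
e_1·v_2 = 0.3333·4 + 0.6667·0 + 0.6667·4 = 4.0000.
u_2 = v_2 − 4.0000·e_1 = (2.6667, -2.6667, 1.3333).
‖u_2‖ = 4.0000, so e_2 = (0.6667, -0.6667, 0.3333).
e_1·v_3 = 0.3333·3 + 0.6667·(-2) + 0.6667·(-2) = -1.6667; e_2·v_3 = 0.6667·3 + (-0.6667)·(-2) + 0.3333·(-2) = 2.6667.
u_3 = v_3 + 1.6667·e_1 − 2.6667·e_2 = (1.7778, 0.8889, -1.7778).
‖u_3‖ = 2.6667, so e_3 = (0.6667, 0.3333, -0.6667).

Q = [[0.3333, 0.6667, 0.6667], [0.6667, -0.6667, 0.3333], [0.6667, 0.3333, -0.6667]], R = [[6.0000, 4.0000, -1.6667], [0.0000, 4.0000, 2.6667], [0.0000, 0.0000, 2.6667]]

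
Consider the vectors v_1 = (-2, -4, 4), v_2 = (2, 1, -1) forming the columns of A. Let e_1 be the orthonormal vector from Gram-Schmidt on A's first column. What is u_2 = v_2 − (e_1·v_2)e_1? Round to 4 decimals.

u_2 = (1.3333, -0.3333, 0.3333)

v_1 = (-2, -4, 4); ‖v_1‖ = 6.0000, so e_1 = (-0.3333, -0.6667, 0.6667).
e_1·v_2 = (-0.3333)·2 + (-0.6667)·1 + 0.6667·(-1) = -2.0000.
u_2 = v_2 + 2.0000·e_1 = (1.3333, -0.3333, 0.3333).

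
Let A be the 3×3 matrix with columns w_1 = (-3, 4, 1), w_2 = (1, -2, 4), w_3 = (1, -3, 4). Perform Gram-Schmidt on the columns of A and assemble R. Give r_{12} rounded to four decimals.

w_1 = (-3, 4, 1); ‖w_1‖ = 5.0990, so e_1 = (-0.5883, 0.7845, 0.1961).
r_{12} = e_1·w_2 = -1.3728.

r_{12} = -1.3728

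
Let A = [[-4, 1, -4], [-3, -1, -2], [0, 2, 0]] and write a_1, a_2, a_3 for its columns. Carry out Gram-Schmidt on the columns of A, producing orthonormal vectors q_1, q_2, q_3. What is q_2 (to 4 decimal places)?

q_1 = a_1/‖a_1‖ = (-4, -3, 0)/5.0000 = (-0.8000, -0.6000, 0.0000).
r_{12} = q_1·a_2 = -0.2000.
u_2 = a_2 + 0.2000·q_1 = (0.8400, -1.1200, 2.0000).
‖u_2‖ = 2.4413, so q_2 = (0.3441, -0.4588, 0.8192).

q_2 = (0.3441, -0.4588, 0.8192)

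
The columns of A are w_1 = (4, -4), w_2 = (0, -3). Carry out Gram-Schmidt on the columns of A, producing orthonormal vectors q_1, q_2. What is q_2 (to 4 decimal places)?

w_1 = (4, -4); ‖w_1‖ = 5.6569, so q_1 = (0.7071, -0.7071).
q_1·w_2 = 0.7071·0 + (-0.7071)·(-3) = 2.1213.
u_2 = w_2 − 2.1213·q_1 = (-1.5000, -1.5000).
‖u_2‖ = 2.1213, so q_2 = (-0.7071, -0.7071).

q_2 = (-0.7071, -0.7071)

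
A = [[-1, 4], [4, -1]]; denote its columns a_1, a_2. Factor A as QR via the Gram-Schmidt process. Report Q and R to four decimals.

e_1 = a_1/‖a_1‖ = (-1, 4)/4.1231 = (-0.2425, 0.9701).
r_{12} = e_1·a_2 = -1.9403.
u_2 = a_2 + 1.9403·e_1 = (3.5294, 0.8824).
‖u_2‖ = 3.6380, so e_2 = (0.9701, 0.2425).

Q = [[-0.2425, 0.9701], [0.9701, 0.2425]], R = [[4.1231, -1.9403], [0.0000, 3.6380]]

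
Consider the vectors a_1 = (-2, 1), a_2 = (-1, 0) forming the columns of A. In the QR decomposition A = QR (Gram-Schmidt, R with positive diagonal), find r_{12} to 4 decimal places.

r_{12} = 0.8944

e_1 = a_1/‖a_1‖ = (-2, 1)/2.2361 = (-0.8944, 0.4472).
r_{12} = e_1·a_2 = 0.8944.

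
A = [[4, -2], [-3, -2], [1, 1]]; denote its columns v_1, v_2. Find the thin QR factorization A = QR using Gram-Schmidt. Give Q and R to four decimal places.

v_1 = (4, -3, 1); ‖v_1‖ = 5.0990, so e_1 = (0.7845, -0.5883, 0.1961).
e_1·v_2 = 0.7845·(-2) + (-0.5883)·(-2) + 0.1961·1 = -0.1961.
u_2 = v_2 + 0.1961·e_1 = (-1.8462, -2.1154, 1.0385).
‖u_2‖ = 2.9936, so e_2 = (-0.6167, -0.7066, 0.3469).

Q = [[0.7845, -0.6167], [-0.5883, -0.7066], [0.1961, 0.3469]], R = [[5.0990, -0.1961], [0.0000, 2.9936]]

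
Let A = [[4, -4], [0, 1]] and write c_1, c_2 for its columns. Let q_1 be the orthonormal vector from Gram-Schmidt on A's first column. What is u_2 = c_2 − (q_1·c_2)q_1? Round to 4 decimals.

c_1 = (4, 0); ‖c_1‖ = 4.0000, so q_1 = (1.0000, 0.0000).
q_1·c_2 = 1.0000·(-4) + 0.0000·1 = -4.0000.
u_2 = c_2 + 4.0000·q_1 = (0.0000, 1.0000).

u_2 = (0.0000, 1.0000)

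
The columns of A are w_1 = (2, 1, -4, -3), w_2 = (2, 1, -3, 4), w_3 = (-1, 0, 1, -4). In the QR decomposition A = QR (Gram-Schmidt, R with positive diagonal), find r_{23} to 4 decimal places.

q_1 = w_1/‖w_1‖ = (2, 1, -4, -3)/5.4772 = (0.3651, 0.1826, -0.7303, -0.5477).
r_{12} = q_1·w_2 = 0.9129.
u_2 = w_2 − 0.9129·q_1 = (1.6667, 0.8333, -2.3333, 4.5000).
‖u_2‖ = 5.4006, so q_2 = (0.3086, 0.1543, -0.4320, 0.8332).
r_{23} = q_2·w_3 = -4.0736.

r_{23} = -4.0736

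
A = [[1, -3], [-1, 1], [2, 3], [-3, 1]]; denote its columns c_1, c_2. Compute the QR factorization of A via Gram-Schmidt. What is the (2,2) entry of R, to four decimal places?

r_{22} = 4.4647

e_1 = c_1/‖c_1‖ = (1, -1, 2, -3)/3.8730 = (0.2582, -0.2582, 0.5164, -0.7746).
r_{12} = e_1·c_2 = -0.2582.
u_2 = c_2 + 0.2582·e_1 = (-2.9333, 0.9333, 3.1333, 0.8000).
r_{22} = ‖u_2‖ = 4.4647.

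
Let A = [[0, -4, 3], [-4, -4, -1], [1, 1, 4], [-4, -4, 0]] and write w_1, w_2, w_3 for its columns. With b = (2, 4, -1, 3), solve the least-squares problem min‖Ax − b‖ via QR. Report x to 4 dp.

x = (-0.3149, -0.5483, -0.0644)

e_1 = w_1/‖w_1‖ = (0, -4, 1, -4)/5.7446 = (0.0000, -0.6963, 0.1741, -0.6963).
r_{12} = e_1·w_2 = 5.7446.
u_2 = w_2 − 5.7446·e_1 = (-4.0000, 0.0000, 0.0000, 0.0000).
‖u_2‖ = 4.0000, so e_2 = (-1.0000, 0.0000, 0.0000, 0.0000).
r_{13} = e_1·w_3 = 1.3926; r_{23} = e_2·w_3 = -3.0000.
u_3 = w_3 − 1.3926·e_1 + 3.0000·e_2 = (0.0000, -0.0303, 3.7576, 0.9697).
‖u_3‖ = 3.8808, so e_3 = (0.0000, -0.0078, 0.9682, 0.2499).
Qᵀb = (-5.0483, -2.0000, -0.2499).
Back-substitute: x_3 = -0.2499/3.8808 = -0.0644.
x_2 = (-2.0000 + 3.0000·(-0.0644))/4.0000 = -0.5483.
x_1 = (-5.0483 − 5.7446·(-0.5483) − 1.3926·(-0.0644))/5.7446 = -0.3149.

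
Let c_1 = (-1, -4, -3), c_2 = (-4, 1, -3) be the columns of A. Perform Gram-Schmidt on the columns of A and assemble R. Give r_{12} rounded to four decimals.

c_1 = (-1, -4, -3); ‖c_1‖ = 5.0990, so q_1 = (-0.1961, -0.7845, -0.5883).
r_{12} = q_1·c_2 = 1.7650.

r_{12} = 1.7650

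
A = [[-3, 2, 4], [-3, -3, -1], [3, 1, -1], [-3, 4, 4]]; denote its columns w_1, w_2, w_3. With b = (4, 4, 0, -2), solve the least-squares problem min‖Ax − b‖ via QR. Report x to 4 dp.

x = (0.8070, -2.4737, 2.5789)

w_1 = (-3, -3, 3, -3); ‖w_1‖ = 6.0000, so e_1 = (-0.5000, -0.5000, 0.5000, -0.5000).
e_1·w_2 = (-0.5000)·2 + (-0.5000)·(-3) + 0.5000·1 + (-0.5000)·4 = -1.0000.
u_2 = w_2 + 1.0000·e_1 = (1.5000, -3.5000, 1.5000, 3.5000).
‖u_2‖ = 5.3852, so e_2 = (0.2785, -0.6499, 0.2785, 0.6499).
e_1·w_3 = (-0.5000)·4 + (-0.5000)·(-1) + 0.5000·(-1) + (-0.5000)·4 = -4.0000; e_2·w_3 = 0.2785·4 + (-0.6499)·(-1) + 0.2785·(-1) + 0.6499·4 = 4.0853.
u_3 = w_3 + 4.0000·e_1 − 4.0853·e_2 = (0.8621, -0.3448, -0.1379, -0.6552).
‖u_3‖ = 1.1447, so e_3 = (0.7531, -0.3012, -0.1205, -0.5724).
Qᵀb = (-3.0000, -2.7854, 2.9521).
Back-substitute: x_3 = 2.9521/1.1447 = 2.5789.
x_2 = (-2.7854 − 4.0853·2.5789)/5.3852 = -2.4737.
x_1 = (-3.0000 + 1.0000·(-2.4737) + 4.0000·2.5789)/6.0000 = 0.8070.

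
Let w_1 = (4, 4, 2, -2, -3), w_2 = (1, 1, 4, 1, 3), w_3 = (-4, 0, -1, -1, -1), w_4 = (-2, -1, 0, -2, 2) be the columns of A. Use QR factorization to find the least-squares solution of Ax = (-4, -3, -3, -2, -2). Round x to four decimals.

x = (-0.1667, -0.7789, 0.4031, 0.4785)

w_1 = (4, 4, 2, -2, -3); ‖w_1‖ = 7.0000, so e_1 = (0.5714, 0.5714, 0.2857, -0.2857, -0.4286).
e_1·w_2 = 0.5714·1 + 0.5714·1 + 0.2857·4 + (-0.2857)·1 + (-0.4286)·3 = 0.7143.
u_2 = w_2 − 0.7143·e_1 = (0.5918, 0.5918, 3.7959, 1.2041, 3.3061).
‖u_2‖ = 5.2431, so e_2 = (0.1129, 0.1129, 0.7240, 0.2297, 0.6306).
e_1·w_3 = 0.5714·(-4) + 0.5714·0 + 0.2857·(-1) + (-0.2857)·(-1) + (-0.4286)·(-1) = -1.8571; e_2·w_3 = 0.1129·(-4) + 0.1129·0 + 0.7240·(-1) + 0.2297·(-1) + 0.6306·(-1) = -2.0357.
u_3 = w_3 + 1.8571·e_1 + 2.0357·e_2 = (-2.7090, 1.2910, 1.0045, -1.0631, -0.5122).
‖u_3‖ = 3.3774, so e_3 = (-0.8021, 0.3823, 0.2974, -0.3148, -0.1517).
e_1·w_4 = 0.5714·(-2) + 0.5714·(-1) + 0.2857·0 + (-0.2857)·(-2) + (-0.4286)·2 = -2.0000; e_2·w_4 = 0.1129·(-2) + 0.1129·(-1) + 0.7240·0 + 0.2297·(-2) + 0.6306·2 = 0.4632; e_3·w_4 = (-0.8021)·(-2) + 0.3823·(-1) + 0.2974·0 + (-0.3148)·(-2) + (-0.1517)·2 = 1.5481.
u_4 = w_4 + 2.0000·e_1 − 0.4632·e_2 − 1.5481·e_3 = (0.3323, -0.5012, -0.2243, -2.1905, 1.0856).
‖u_4‖ = 2.5276, so e_4 = (0.1315, -0.1983, -0.0888, -0.8666, 0.4295).
Qᵀb = (-3.4286, -4.6826, 2.1023, 1.2095).
Back-substitute: x_4 = 1.2095/2.5276 = 0.4785.
x_3 = (2.1023 − 1.5481·0.4785)/3.3774 = 0.4031.
x_2 = (-4.6826 + 2.0357·0.4031 − 0.4632·0.4785)/5.2431 = -0.7789.
x_1 = (-3.4286 − 0.7143·(-0.7789) + 1.8571·0.4031 + 2.0000·0.4785)/7.0000 = -0.1667.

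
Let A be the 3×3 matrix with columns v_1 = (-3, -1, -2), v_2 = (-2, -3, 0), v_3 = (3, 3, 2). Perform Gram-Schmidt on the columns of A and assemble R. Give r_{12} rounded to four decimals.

r_{12} = 2.4054

q_1 = v_1/‖v_1‖ = (-3, -1, -2)/3.7417 = (-0.8018, -0.2673, -0.5345).
r_{12} = q_1·v_2 = 2.4054.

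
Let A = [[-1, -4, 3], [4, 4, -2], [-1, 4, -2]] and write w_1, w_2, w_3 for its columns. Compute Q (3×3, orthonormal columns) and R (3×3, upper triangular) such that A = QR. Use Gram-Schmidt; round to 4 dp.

w_1 = (-1, 4, -1); ‖w_1‖ = 4.2426, so e_1 = (-0.2357, 0.9428, -0.2357).
e_1·w_2 = (-0.2357)·(-4) + 0.9428·4 + (-0.2357)·4 = 3.7712.
u_2 = w_2 − 3.7712·e_1 = (-3.1111, 0.4444, 4.8889).
‖u_2‖ = 5.8119, so e_2 = (-0.5353, 0.0765, 0.8412).
e_1·w_3 = (-0.2357)·3 + 0.9428·(-2) + (-0.2357)·(-2) = -2.1213; e_2·w_3 = (-0.5353)·3 + 0.0765·(-2) + 0.8412·(-2) = -3.4412.
u_3 = w_3 + 2.1213·e_1 + 3.4412·e_2 = (0.6579, 0.2632, 0.3947).
‖u_3‖ = 0.8111, so e_3 = (0.8111, 0.3244, 0.4867).

Q = [[-0.2357, -0.5353, 0.8111], [0.9428, 0.0765, 0.3244], [-0.2357, 0.8412, 0.4867]], R = [[4.2426, 3.7712, -2.1213], [0.0000, 5.8119, -3.4412], [0.0000, 0.0000, 0.8111]]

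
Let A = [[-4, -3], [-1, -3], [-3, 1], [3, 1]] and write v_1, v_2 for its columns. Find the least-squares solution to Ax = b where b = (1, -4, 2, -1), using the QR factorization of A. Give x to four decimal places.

x = (-0.6947, 1.0211)

v_1 = (-4, -1, -3, 3); ‖v_1‖ = 5.9161, so q_1 = (-0.6761, -0.1690, -0.5071, 0.5071).
q_1·v_2 = (-0.6761)·(-3) + (-0.1690)·(-3) + (-0.5071)·1 + 0.5071·1 = 2.5355.
u_2 = v_2 − 2.5355·q_1 = (-1.2857, -2.5714, 2.2857, -0.2857).
‖u_2‖ = 3.6839, so q_2 = (-0.3490, -0.6980, 0.6205, -0.0776).
Qᵀb = (-1.5213, 3.7615).
Back-substitute: x_2 = 3.7615/3.6839 = 1.0211.
x_1 = (-1.5213 − 2.5355·1.0211)/5.9161 = -0.6947.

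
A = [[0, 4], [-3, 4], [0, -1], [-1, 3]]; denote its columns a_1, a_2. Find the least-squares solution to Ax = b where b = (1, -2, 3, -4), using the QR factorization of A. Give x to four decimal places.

x = (0.6923, -0.2051)

a_1 = (0, -3, 0, -1); ‖a_1‖ = 3.1623, so e_1 = (0.0000, -0.9487, 0.0000, -0.3162).
e_1·a_2 = 0.0000·4 + (-0.9487)·4 + 0.0000·(-1) + (-0.3162)·3 = -4.7434.
u_2 = a_2 + 4.7434·e_1 = (4.0000, -0.5000, -1.0000, 1.5000).
‖u_2‖ = 4.4159, so e_2 = (0.9058, -0.1132, -0.2265, 0.3397).
Qᵀb = (3.1623, -0.9058).
Back-substitute: x_2 = -0.9058/4.4159 = -0.2051.
x_1 = (3.1623 + 4.7434·(-0.2051))/3.1623 = 0.6923.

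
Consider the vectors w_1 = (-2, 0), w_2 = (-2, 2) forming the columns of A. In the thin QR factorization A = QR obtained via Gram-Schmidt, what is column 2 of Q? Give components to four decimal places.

e_2 = (0.0000, 1.0000)

w_1 = (-2, 0); ‖w_1‖ = 2.0000, so e_1 = (-1.0000, 0.0000).
e_1·w_2 = (-1.0000)·(-2) + 0.0000·2 = 2.0000.
u_2 = w_2 − 2.0000·e_1 = (0.0000, 2.0000).
‖u_2‖ = 2.0000, so e_2 = (0.0000, 1.0000).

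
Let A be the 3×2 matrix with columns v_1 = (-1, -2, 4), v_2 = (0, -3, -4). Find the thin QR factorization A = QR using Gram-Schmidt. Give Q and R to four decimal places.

v_1 = (-1, -2, 4); ‖v_1‖ = 4.5826, so q_1 = (-0.2182, -0.4364, 0.8729).
q_1·v_2 = (-0.2182)·0 + (-0.4364)·(-3) + 0.8729·(-4) = -2.1822.
u_2 = v_2 + 2.1822·q_1 = (-0.4762, -3.9524, -2.0952).
‖u_2‖ = 4.4987, so q_2 = (-0.1059, -0.8786, -0.4657).

Q = [[-0.2182, -0.1059], [-0.4364, -0.8786], [0.8729, -0.4657]], R = [[4.5826, -2.1822], [0.0000, 4.4987]]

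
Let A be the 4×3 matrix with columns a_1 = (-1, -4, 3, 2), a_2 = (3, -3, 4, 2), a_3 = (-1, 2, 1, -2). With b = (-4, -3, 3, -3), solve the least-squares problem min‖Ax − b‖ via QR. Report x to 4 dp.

x = (1.4660, -0.5617, 1.3673)

a_1 = (-1, -4, 3, 2); ‖a_1‖ = 5.4772, so e_1 = (-0.1826, -0.7303, 0.5477, 0.3651).
e_1·a_2 = (-0.1826)·3 + (-0.7303)·(-3) + 0.5477·4 + 0.3651·2 = 4.5644.
u_2 = a_2 − 4.5644·e_1 = (3.8333, 0.3333, 1.5000, 0.3333).
‖u_2‖ = 4.1433, so e_2 = (0.9252, 0.0805, 0.3620, 0.0805).
e_1·a_3 = (-0.1826)·(-1) + (-0.7303)·2 + 0.5477·1 + 0.3651·(-2) = -1.4606; e_2·a_3 = 0.9252·(-1) + 0.0805·2 + 0.3620·1 + 0.0805·(-2) = -0.5632.
u_3 = a_3 + 1.4606·e_1 + 0.5632·e_2 = (-0.7456, 0.9786, 2.0039, -1.4214).
‖u_3‖ = 2.7476, so e_3 = (-0.2714, 0.3562, 0.7293, -0.5173).
Qᵀb = (3.4689, -3.0974, 3.7568).
Back-substitute: x_3 = 3.7568/2.7476 = 1.3673.
x_2 = (-3.0974 + 0.5632·1.3673)/4.1433 = -0.5617.
x_1 = (3.4689 − 4.5644·(-0.5617) + 1.4606·1.3673)/5.4772 = 1.4660.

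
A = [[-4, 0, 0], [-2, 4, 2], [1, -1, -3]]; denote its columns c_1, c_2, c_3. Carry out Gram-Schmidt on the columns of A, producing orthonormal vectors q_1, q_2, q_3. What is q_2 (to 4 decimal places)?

c_1 = (-4, -2, 1); ‖c_1‖ = 4.5826, so q_1 = (-0.8729, -0.4364, 0.2182).
q_1·c_2 = (-0.8729)·0 + (-0.4364)·4 + 0.2182·(-1) = -1.9640.
u_2 = c_2 + 1.9640·q_1 = (-1.7143, 3.1429, -0.5714).
‖u_2‖ = 3.6253, so q_2 = (-0.4729, 0.8669, -0.1576).

q_2 = (-0.4729, 0.8669, -0.1576)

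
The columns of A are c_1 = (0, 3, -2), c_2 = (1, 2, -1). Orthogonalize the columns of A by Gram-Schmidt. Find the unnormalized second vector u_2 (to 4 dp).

u_2 = (1.0000, 0.1538, 0.2308)

c_1 = (0, 3, -2); ‖c_1‖ = 3.6056, so q_1 = (0.0000, 0.8321, -0.5547).
q_1·c_2 = 0.0000·1 + 0.8321·2 + (-0.5547)·(-1) = 2.2188.
u_2 = c_2 − 2.2188·q_1 = (1.0000, 0.1538, 0.2308).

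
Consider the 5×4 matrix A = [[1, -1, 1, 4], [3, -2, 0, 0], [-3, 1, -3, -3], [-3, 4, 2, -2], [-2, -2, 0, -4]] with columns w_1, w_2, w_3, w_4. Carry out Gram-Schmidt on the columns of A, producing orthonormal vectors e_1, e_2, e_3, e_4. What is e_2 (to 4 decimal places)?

e_2 = (-0.1098, -0.0784, -0.1726, 0.5804, -0.7843)

e_1 = w_1/‖w_1‖ = (1, 3, -3, -3, -2)/5.6569 = (0.1768, 0.5303, -0.5303, -0.5303, -0.3536).
r_{12} = e_1·w_2 = -3.1820.
u_2 = w_2 + 3.1820·e_1 = (-0.4375, -0.3125, -0.6875, 2.3125, -3.1250).
‖u_2‖ = 3.9843, so e_2 = (-0.1098, -0.0784, -0.1726, 0.5804, -0.7843).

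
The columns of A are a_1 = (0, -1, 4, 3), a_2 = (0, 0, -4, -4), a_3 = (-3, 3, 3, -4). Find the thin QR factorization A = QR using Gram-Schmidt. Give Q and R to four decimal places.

Q = [[0.0000, 0.0000, -0.4611], [-0.1961, -0.7926, 0.5123], [0.7845, 0.2265, 0.5123], [0.5883, -0.5661, -0.5123]], R = [[5.0990, -5.4913, -0.5883], [0.0000, 1.3587, 0.5661], [0.0000, 0.0000, 6.5064]]

a_1 = (0, -1, 4, 3); ‖a_1‖ = 5.0990, so e_1 = (0.0000, -0.1961, 0.7845, 0.5883).
e_1·a_2 = 0.0000·0 + (-0.1961)·0 + 0.7845·(-4) + 0.5883·(-4) = -5.4913.
u_2 = a_2 + 5.4913·e_1 = (0.0000, -1.0769, 0.3077, -0.7692).
‖u_2‖ = 1.3587, so e_2 = (0.0000, -0.7926, 0.2265, -0.5661).
e_1·a_3 = 0.0000·(-3) + (-0.1961)·3 + 0.7845·3 + 0.5883·(-4) = -0.5883; e_2·a_3 = 0.0000·(-3) + (-0.7926)·3 + 0.2265·3 + (-0.5661)·(-4) = 0.5661.
u_3 = a_3 + 0.5883·e_1 − 0.5661·e_2 = (-3.0000, 3.3333, 3.3333, -3.3333).
‖u_3‖ = 6.5064, so e_3 = (-0.4611, 0.5123, 0.5123, -0.5123).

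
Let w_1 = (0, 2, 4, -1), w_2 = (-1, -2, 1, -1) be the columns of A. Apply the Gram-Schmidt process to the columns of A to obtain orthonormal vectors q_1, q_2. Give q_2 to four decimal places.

q_2 = (-0.3793, -0.7946, 0.3070, -0.3612)

q_1 = w_1/‖w_1‖ = (0, 2, 4, -1)/4.5826 = (0.0000, 0.4364, 0.8729, -0.2182).
r_{12} = q_1·w_2 = 0.2182.
u_2 = w_2 − 0.2182·q_1 = (-1.0000, -2.0952, 0.8095, -0.9524).
‖u_2‖ = 2.6367, so q_2 = (-0.3793, -0.7946, 0.3070, -0.3612).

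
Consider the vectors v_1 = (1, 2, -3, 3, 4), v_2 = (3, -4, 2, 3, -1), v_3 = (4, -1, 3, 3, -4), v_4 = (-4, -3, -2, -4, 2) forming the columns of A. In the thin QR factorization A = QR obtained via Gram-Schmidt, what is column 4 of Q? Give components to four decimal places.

v_1 = (1, 2, -3, 3, 4); ‖v_1‖ = 6.2450, so q_1 = (0.1601, 0.3203, -0.4804, 0.4804, 0.6405).
q_1·v_2 = 0.1601·3 + 0.3203·(-4) + (-0.4804)·2 + 0.4804·3 + 0.6405·(-1) = -0.9608.
u_2 = v_2 + 0.9608·q_1 = (3.1538, -3.6923, 1.5385, 3.4615, -0.3846).
‖u_2‖ = 6.1707, so q_2 = (0.5111, -0.5984, 0.2493, 0.5610, -0.0623).
q_1·v_3 = 0.1601·4 + 0.3203·(-1) + (-0.4804)·3 + 0.4804·3 + 0.6405·(-4) = -2.2418; q_2·v_3 = 0.5111·4 + (-0.5984)·(-1) + 0.2493·3 + 0.5610·3 + (-0.0623)·(-4) = 5.3230.
u_3 = v_3 + 2.2418·q_1 − 5.3230·q_2 = (1.6384, 2.9030, 0.5960, 1.0909, -2.2323).
‖u_3‖ = 4.2000, so q_3 = (0.3901, 0.6912, 0.1419, 0.2597, -0.5315).
q_1·v_4 = 0.1601·(-4) + 0.3203·(-3) + (-0.4804)·(-2) + 0.4804·(-4) + 0.6405·2 = -1.2810; q_2·v_4 = 0.5111·(-4) + (-0.5984)·(-3) + 0.2493·(-2) + 0.5610·(-4) + (-0.0623)·2 = -3.1165; q_3·v_4 = 0.3901·(-4) + 0.6912·(-3) + 0.1419·(-2) + 0.2597·(-4) + (-0.5315)·2 = -6.0197.
u_4 = v_4 + 1.2810·q_1 + 3.1165·q_2 + 6.0197·q_3 = (0.1462, -0.2938, -0.9842, -0.0728, -0.5732).
‖u_4‖ = 1.1875, so q_4 = (0.1231, -0.2474, -0.8288, -0.0613, -0.4827).

q_4 = (0.1231, -0.2474, -0.8288, -0.0613, -0.4827)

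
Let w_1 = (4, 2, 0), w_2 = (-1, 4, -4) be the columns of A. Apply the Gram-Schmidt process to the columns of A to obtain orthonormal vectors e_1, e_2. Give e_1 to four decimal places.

w_1 = (4, 2, 0); ‖w_1‖ = 4.4721, so e_1 = (0.8944, 0.4472, 0.0000).

e_1 = (0.8944, 0.4472, 0.0000)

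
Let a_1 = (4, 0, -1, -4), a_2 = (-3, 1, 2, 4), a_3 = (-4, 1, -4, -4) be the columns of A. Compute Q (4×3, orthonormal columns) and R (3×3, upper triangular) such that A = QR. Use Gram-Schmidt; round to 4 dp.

Q = [[0.6963, 0.3853, -0.5170], [0.0000, 0.6055, 0.6915], [-0.1741, 0.6606, -0.1744], [-0.6963, 0.2202, -0.4734]], R = [[5.7446, -5.2223, 0.6963], [0.0000, 1.6514, -4.4589], [0.0000, 0.0000, 5.3510]]

a_1 = (4, 0, -1, -4); ‖a_1‖ = 5.7446, so q_1 = (0.6963, 0.0000, -0.1741, -0.6963).
q_1·a_2 = 0.6963·(-3) + 0.0000·1 + (-0.1741)·2 + (-0.6963)·4 = -5.2223.
u_2 = a_2 + 5.2223·q_1 = (0.6364, 1.0000, 1.0909, 0.3636).
‖u_2‖ = 1.6514, so q_2 = (0.3853, 0.6055, 0.6606, 0.2202).
q_1·a_3 = 0.6963·(-4) + 0.0000·1 + (-0.1741)·(-4) + (-0.6963)·(-4) = 0.6963; q_2·a_3 = 0.3853·(-4) + 0.6055·1 + 0.6606·(-4) + 0.2202·(-4) = -4.4589.
u_3 = a_3 − 0.6963·q_1 + 4.4589·q_2 = (-2.7667, 3.7000, -0.9333, -2.5333).
‖u_3‖ = 5.3510, so q_3 = (-0.5170, 0.6915, -0.1744, -0.4734).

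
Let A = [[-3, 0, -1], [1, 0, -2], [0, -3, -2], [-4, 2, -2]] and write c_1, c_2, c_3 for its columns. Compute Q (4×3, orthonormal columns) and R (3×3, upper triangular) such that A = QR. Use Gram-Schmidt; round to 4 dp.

c_1 = (-3, 1, 0, -4); ‖c_1‖ = 5.0990, so q_1 = (-0.5883, 0.1961, 0.0000, -0.7845).
q_1·c_2 = (-0.5883)·0 + 0.1961·0 + 0.0000·(-3) + (-0.7845)·2 = -1.5689.
u_2 = c_2 + 1.5689·q_1 = (-0.9231, 0.3077, -3.0000, 0.7692).
‖u_2‖ = 3.2463, so q_2 = (-0.2843, 0.0948, -0.9241, 0.2370).
q_1·c_3 = (-0.5883)·(-1) + 0.1961·(-2) + 0.0000·(-2) + (-0.7845)·(-2) = 1.7650; q_2·c_3 = (-0.2843)·(-1) + 0.0948·(-2) + (-0.9241)·(-2) + 0.2370·(-2) = 1.4691.
u_3 = c_3 − 1.7650·q_1 − 1.4691·q_2 = (0.4562, -2.4854, -0.6423, -0.9635).
‖u_3‖ = 2.7796, so q_3 = (0.1641, -0.8942, -0.2311, -0.3466).

Q = [[-0.5883, -0.2843, 0.1641], [0.1961, 0.0948, -0.8942], [0.0000, -0.9241, -0.2311], [-0.7845, 0.2370, -0.3466]], R = [[5.0990, -1.5689, 1.7650], [0.0000, 3.2463, 1.4691], [0.0000, 0.0000, 2.7796]]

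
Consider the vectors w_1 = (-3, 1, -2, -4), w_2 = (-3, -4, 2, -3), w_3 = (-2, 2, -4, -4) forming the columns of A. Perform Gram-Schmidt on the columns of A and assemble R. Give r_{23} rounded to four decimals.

e_1 = w_1/‖w_1‖ = (-3, 1, -2, -4)/5.4772 = (-0.5477, 0.1826, -0.3651, -0.7303).
r_{12} = e_1·w_2 = 2.3735.
u_2 = w_2 − 2.3735·e_1 = (-1.7000, -4.4333, 2.8667, -1.2667).
‖u_2‖ = 5.6892, so e_2 = (-0.2988, -0.7793, 0.5039, -0.2226).
r_{23} = e_2·w_3 = -2.0858.

r_{23} = -2.0858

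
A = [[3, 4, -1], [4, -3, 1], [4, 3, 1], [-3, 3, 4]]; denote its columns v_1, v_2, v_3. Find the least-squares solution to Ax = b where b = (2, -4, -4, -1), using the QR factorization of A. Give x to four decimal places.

v_1 = (3, 4, 4, -3); ‖v_1‖ = 7.0711, so q_1 = (0.4243, 0.5657, 0.5657, -0.4243).
q_1·v_2 = 0.4243·4 + 0.5657·(-3) + 0.5657·3 + (-0.4243)·3 = 0.4243.
u_2 = v_2 − 0.4243·q_1 = (3.8200, -3.2400, 2.7600, 3.1800).
‖u_2‖ = 6.5437, so q_2 = (0.5838, -0.4951, 0.4218, 0.4860).
q_1·v_3 = 0.4243·(-1) + 0.5657·1 + 0.5657·1 + (-0.4243)·4 = -0.9899; q_2·v_3 = 0.5838·(-1) + (-0.4951)·1 + 0.4218·1 + 0.4860·4 = 1.2867.
u_3 = v_3 + 0.9899·q_1 − 1.2867·q_2 = (-1.3312, 2.1971, 1.0173, 2.9547).
‖u_3‖ = 4.0453, so q_3 = (-0.3291, 0.5431, 0.2515, 0.7304).
Qᵀb = (-3.2527, 0.9750, -4.5669).
Back-substitute: x_3 = -4.5669/4.0453 = -1.1290.
x_2 = (0.9750 − 1.2867·(-1.1290))/6.5437 = 0.3710.
x_1 = (-3.2527 − 0.4243·0.3710 + 0.9899·(-1.1290))/7.0711 = -0.6403.

x = (-0.6403, 0.3710, -1.1290)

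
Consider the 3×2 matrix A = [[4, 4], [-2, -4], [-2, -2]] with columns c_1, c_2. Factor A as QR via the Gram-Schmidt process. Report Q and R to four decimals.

Q = [[0.8165, -0.3651], [-0.4082, -0.9129], [-0.4082, 0.1826]], R = [[4.8990, 5.7155], [0.0000, 1.8257]]

e_1 = c_1/‖c_1‖ = (4, -2, -2)/4.8990 = (0.8165, -0.4082, -0.4082).
r_{12} = e_1·c_2 = 5.7155.
u_2 = c_2 − 5.7155·e_1 = (-0.6667, -1.6667, 0.3333).
‖u_2‖ = 1.8257, so e_2 = (-0.3651, -0.9129, 0.1826).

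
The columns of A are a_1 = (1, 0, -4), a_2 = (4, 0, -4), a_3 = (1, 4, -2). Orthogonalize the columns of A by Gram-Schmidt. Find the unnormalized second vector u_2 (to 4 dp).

q_1 = a_1/‖a_1‖ = (1, 0, -4)/4.1231 = (0.2425, 0.0000, -0.9701).
r_{12} = q_1·a_2 = 4.8507.
u_2 = a_2 − 4.8507·q_1 = (2.8235, 0.0000, 0.7059).

u_2 = (2.8235, 0.0000, 0.7059)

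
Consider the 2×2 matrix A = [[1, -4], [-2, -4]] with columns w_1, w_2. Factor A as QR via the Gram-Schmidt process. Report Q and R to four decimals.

Q = [[0.4472, -0.8944], [-0.8944, -0.4472]], R = [[2.2361, 1.7889], [0.0000, 5.3666]]

w_1 = (1, -2); ‖w_1‖ = 2.2361, so e_1 = (0.4472, -0.8944).
e_1·w_2 = 0.4472·(-4) + (-0.8944)·(-4) = 1.7889.
u_2 = w_2 − 1.7889·e_1 = (-4.8000, -2.4000).
‖u_2‖ = 5.3666, so e_2 = (-0.8944, -0.4472).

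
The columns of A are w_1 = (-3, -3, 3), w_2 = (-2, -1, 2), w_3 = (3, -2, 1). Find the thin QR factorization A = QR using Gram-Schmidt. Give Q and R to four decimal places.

Q = [[-0.5774, -0.4082, 0.7071], [-0.5774, 0.8165, 0.0000], [0.5774, 0.4082, 0.7071]], R = [[5.1962, 2.8868, 0.0000], [0.0000, 0.8165, -2.4495], [0.0000, 0.0000, 2.8284]]

w_1 = (-3, -3, 3); ‖w_1‖ = 5.1962, so q_1 = (-0.5774, -0.5774, 0.5774).
q_1·w_2 = (-0.5774)·(-2) + (-0.5774)·(-1) + 0.5774·2 = 2.8868.
u_2 = w_2 − 2.8868·q_1 = (-0.3333, 0.6667, 0.3333).
‖u_2‖ = 0.8165, so q_2 = (-0.4082, 0.8165, 0.4082).
q_1·w_3 = (-0.5774)·3 + (-0.5774)·(-2) + 0.5774·1 = 0.0000; q_2·w_3 = (-0.4082)·3 + 0.8165·(-2) + 0.4082·1 = -2.4495.
u_3 = w_3 + 0.0000·q_1 + 2.4495·q_2 = (2.0000, 0.0000, 2.0000).
‖u_3‖ = 2.8284, so q_3 = (0.7071, 0.0000, 0.7071).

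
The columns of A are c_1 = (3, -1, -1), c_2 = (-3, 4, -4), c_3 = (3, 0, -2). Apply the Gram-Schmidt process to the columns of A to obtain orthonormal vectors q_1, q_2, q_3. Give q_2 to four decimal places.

q_2 = (-0.0940, 0.5486, -0.8308)

q_1 = c_1/‖c_1‖ = (3, -1, -1)/3.3166 = (0.9045, -0.3015, -0.3015).
r_{12} = q_1·c_2 = -2.7136.
u_2 = c_2 + 2.7136·q_1 = (-0.5455, 3.1818, -4.8182).
‖u_2‖ = 5.7997, so q_2 = (-0.0940, 0.5486, -0.8308).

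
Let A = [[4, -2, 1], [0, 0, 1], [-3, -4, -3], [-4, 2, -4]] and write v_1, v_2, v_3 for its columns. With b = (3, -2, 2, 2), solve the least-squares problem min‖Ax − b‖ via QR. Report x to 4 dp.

x = (1.1653, -0.0785, -1.7273)

v_1 = (4, 0, -3, -4); ‖v_1‖ = 6.4031, so q_1 = (0.6247, 0.0000, -0.4685, -0.6247).
q_1·v_2 = 0.6247·(-2) + 0.0000·0 + (-0.4685)·(-4) + (-0.6247)·2 = -0.6247.
u_2 = v_2 + 0.6247·q_1 = (-1.6098, 0.0000, -4.2927, 1.6098).
‖u_2‖ = 4.8590, so q_2 = (-0.3313, 0.0000, -0.8835, 0.3313).
q_1·v_3 = 0.6247·1 + 0.0000·1 + (-0.4685)·(-3) + (-0.6247)·(-4) = 4.5290; q_2·v_3 = (-0.3313)·1 + 0.0000·1 + (-0.8835)·(-3) + 0.3313·(-4) = 0.9939.
u_3 = v_3 − 4.5290·q_1 − 0.9939·q_2 = (-1.5000, 1.0000, 0.0000, -1.5000).
‖u_3‖ = 2.3452, so q_3 = (-0.6396, 0.4264, 0.0000, -0.6396).
Qᵀb = (-0.3123, -2.0982, -4.0508).
Back-substitute: x_3 = -4.0508/2.3452 = -1.7273.
x_2 = (-2.0982 − 0.9939·(-1.7273))/4.8590 = -0.0785.
x_1 = (-0.3123 + 0.6247·(-0.0785) − 4.5290·(-1.7273))/6.4031 = 1.1653.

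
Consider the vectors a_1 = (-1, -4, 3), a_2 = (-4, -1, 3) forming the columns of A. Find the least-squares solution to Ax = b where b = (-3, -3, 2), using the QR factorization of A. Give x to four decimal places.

a_1 = (-1, -4, 3); ‖a_1‖ = 5.0990, so e_1 = (-0.1961, -0.7845, 0.5883).
e_1·a_2 = (-0.1961)·(-4) + (-0.7845)·(-1) + 0.5883·3 = 3.3340.
u_2 = a_2 − 3.3340·e_1 = (-3.3462, 1.6154, 1.0385).
‖u_2‖ = 3.8581, so e_2 = (-0.8673, 0.4187, 0.2692).
Qᵀb = (4.1184, 1.8842).
Back-substitute: x_2 = 1.8842/3.8581 = 0.4884.
x_1 = (4.1184 − 3.3340·0.4884)/5.0990 = 0.4884.

x = (0.4884, 0.4884)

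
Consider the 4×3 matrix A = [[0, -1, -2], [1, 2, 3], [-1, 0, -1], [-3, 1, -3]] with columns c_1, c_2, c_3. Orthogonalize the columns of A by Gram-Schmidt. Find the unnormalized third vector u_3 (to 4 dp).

u_3 = (-0.9538, -0.3692, 0.2769, -0.2154)

c_1 = (0, 1, -1, -3); ‖c_1‖ = 3.3166, so q_1 = (0.0000, 0.3015, -0.3015, -0.9045).
q_1·c_2 = 0.0000·(-1) + 0.3015·2 + (-0.3015)·0 + (-0.9045)·1 = -0.3015.
u_2 = c_2 + 0.3015·q_1 = (-1.0000, 2.0909, -0.0909, 0.7273).
‖u_2‖ = 2.4309, so q_2 = (-0.4114, 0.8602, -0.0374, 0.2992).
q_1·c_3 = 0.0000·(-2) + 0.3015·3 + (-0.3015)·(-1) + (-0.9045)·(-3) = 3.9196; q_2·c_3 = (-0.4114)·(-2) + 0.8602·3 + (-0.0374)·(-1) + 0.2992·(-3) = 2.5431.
u_3 = c_3 − 3.9196·q_1 − 2.5431·q_2 = (-0.9538, -0.3692, 0.2769, -0.2154).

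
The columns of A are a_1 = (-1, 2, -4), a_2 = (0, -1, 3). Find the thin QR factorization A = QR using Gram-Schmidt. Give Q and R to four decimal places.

e_1 = a_1/‖a_1‖ = (-1, 2, -4)/4.5826 = (-0.2182, 0.4364, -0.8729).
r_{12} = e_1·a_2 = -3.0551.
u_2 = a_2 + 3.0551·e_1 = (-0.6667, 0.3333, 0.3333).
‖u_2‖ = 0.8165, so e_2 = (-0.8165, 0.4082, 0.4082).

Q = [[-0.2182, -0.8165], [0.4364, 0.4082], [-0.8729, 0.4082]], R = [[4.5826, -3.0551], [0.0000, 0.8165]]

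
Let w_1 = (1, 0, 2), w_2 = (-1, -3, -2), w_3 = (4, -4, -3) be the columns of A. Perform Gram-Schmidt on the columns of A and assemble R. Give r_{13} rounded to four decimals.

e_1 = w_1/‖w_1‖ = (1, 0, 2)/2.2361 = (0.4472, 0.0000, 0.8944).
r_{13} = e_1·w_3 = -0.8944.

r_{13} = -0.8944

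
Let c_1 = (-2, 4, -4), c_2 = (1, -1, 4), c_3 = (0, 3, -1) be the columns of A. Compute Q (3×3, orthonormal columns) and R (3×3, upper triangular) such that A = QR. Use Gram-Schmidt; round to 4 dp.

c_1 = (-2, 4, -4); ‖c_1‖ = 6.0000, so e_1 = (-0.3333, 0.6667, -0.6667).
e_1·c_2 = (-0.3333)·1 + 0.6667·(-1) + (-0.6667)·4 = -3.6667.
u_2 = c_2 + 3.6667·e_1 = (-0.2222, 1.4444, 1.5556).
‖u_2‖ = 2.1344, so e_2 = (-0.1041, 0.6768, 0.7288).
e_1·c_3 = (-0.3333)·0 + 0.6667·3 + (-0.6667)·(-1) = 2.6667; e_2·c_3 = (-0.1041)·0 + 0.6768·3 + 0.7288·(-1) = 1.3014.
u_3 = c_3 − 2.6667·e_1 − 1.3014·e_2 = (1.0244, 0.3415, -0.1707).
‖u_3‖ = 1.0932, so e_3 = (0.9370, 0.3123, -0.1562).

Q = [[-0.3333, -0.1041, 0.9370], [0.6667, 0.6768, 0.3123], [-0.6667, 0.7288, -0.1562]], R = [[6.0000, -3.6667, 2.6667], [0.0000, 2.1344, 1.3014], [0.0000, 0.0000, 1.0932]]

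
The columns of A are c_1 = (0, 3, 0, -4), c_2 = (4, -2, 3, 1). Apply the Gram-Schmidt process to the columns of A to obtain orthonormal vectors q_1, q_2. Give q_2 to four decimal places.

q_1 = c_1/‖c_1‖ = (0, 3, 0, -4)/5.0000 = (0.0000, 0.6000, 0.0000, -0.8000).
r_{12} = q_1·c_2 = -2.0000.
u_2 = c_2 + 2.0000·q_1 = (4.0000, -0.8000, 3.0000, -0.6000).
‖u_2‖ = 5.0990, so q_2 = (0.7845, -0.1569, 0.5883, -0.1177).

q_2 = (0.7845, -0.1569, 0.5883, -0.1177)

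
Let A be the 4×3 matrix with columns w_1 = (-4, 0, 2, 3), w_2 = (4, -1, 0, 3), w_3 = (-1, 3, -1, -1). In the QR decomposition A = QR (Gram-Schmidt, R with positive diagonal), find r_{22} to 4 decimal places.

w_1 = (-4, 0, 2, 3); ‖w_1‖ = 5.3852, so q_1 = (-0.7428, 0.0000, 0.3714, 0.5571).
q_1·w_2 = (-0.7428)·4 + 0.0000·(-1) + 0.3714·0 + 0.5571·3 = -1.2999.
u_2 = w_2 + 1.2999·q_1 = (3.0345, -1.0000, 0.4828, 3.7241).
r_{22} = ‖u_2‖ = 4.9306.

r_{22} = 4.9306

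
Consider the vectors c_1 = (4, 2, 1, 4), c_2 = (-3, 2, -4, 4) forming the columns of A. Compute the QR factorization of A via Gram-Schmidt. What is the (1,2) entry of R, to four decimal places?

c_1 = (4, 2, 1, 4); ‖c_1‖ = 6.0828, so e_1 = (0.6576, 0.3288, 0.1644, 0.6576).
r_{12} = e_1·c_2 = 0.6576.

r_{12} = 0.6576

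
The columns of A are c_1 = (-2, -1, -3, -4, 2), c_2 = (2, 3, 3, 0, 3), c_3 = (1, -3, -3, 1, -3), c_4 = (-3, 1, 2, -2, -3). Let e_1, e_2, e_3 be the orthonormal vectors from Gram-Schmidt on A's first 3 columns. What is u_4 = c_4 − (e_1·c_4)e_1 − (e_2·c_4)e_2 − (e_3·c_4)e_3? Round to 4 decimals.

u_4 = (0.7313, 0.6964, 0.8498, -2.1939, -2.0337)

c_1 = (-2, -1, -3, -4, 2); ‖c_1‖ = 5.8310, so e_1 = (-0.3430, -0.1715, -0.5145, -0.6860, 0.3430).
e_1·c_2 = (-0.3430)·2 + (-0.1715)·3 + (-0.5145)·3 + (-0.6860)·0 + 0.3430·3 = -1.7150.
u_2 = c_2 + 1.7150·e_1 = (1.4118, 2.7059, 2.1176, -1.1765, 3.5882).
‖u_2‖ = 5.2971, so e_2 = (0.2665, 0.5108, 0.3998, -0.2221, 0.6774).
e_1·c_3 = (-0.3430)·1 + (-0.1715)·(-3) + (-0.5145)·(-3) + (-0.6860)·1 + 0.3430·(-3) = 0.0000; e_2·c_3 = 0.2665·1 + 0.5108·(-3) + 0.3998·(-3) + (-0.2221)·1 + 0.6774·(-3) = -4.7196.
u_3 = c_3 + 0.0000·e_1 + 4.7196·e_2 = (2.2579, -0.5891, -1.1132, -0.0482, 0.1971).
‖u_3‖ = 2.5933, so e_3 = (0.8706, -0.2272, -0.4293, -0.0186, 0.0760).
e_1·c_4 = (-0.3430)·(-3) + (-0.1715)·1 + (-0.5145)·2 + (-0.6860)·(-2) + 0.3430·(-3) = 0.1715; e_2·c_4 = 0.2665·(-3) + 0.5108·1 + 0.3998·2 + (-0.2221)·(-2) + 0.6774·(-3) = -1.0772; e_3·c_4 = 0.8706·(-3) + (-0.2272)·1 + (-0.4293)·2 + (-0.0186)·(-2) + 0.0760·(-3) = -3.8884.
u_4 = c_4 − 0.1715·e_1 + 1.0772·e_2 + 3.8884·e_3 = (0.7313, 0.6964, 0.8498, -2.1939, -2.0337).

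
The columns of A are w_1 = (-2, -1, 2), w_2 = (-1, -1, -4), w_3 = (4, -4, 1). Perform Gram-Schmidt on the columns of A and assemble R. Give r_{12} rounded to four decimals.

w_1 = (-2, -1, 2); ‖w_1‖ = 3.0000, so e_1 = (-0.6667, -0.3333, 0.6667).
r_{12} = e_1·w_2 = -1.6667.

r_{12} = -1.6667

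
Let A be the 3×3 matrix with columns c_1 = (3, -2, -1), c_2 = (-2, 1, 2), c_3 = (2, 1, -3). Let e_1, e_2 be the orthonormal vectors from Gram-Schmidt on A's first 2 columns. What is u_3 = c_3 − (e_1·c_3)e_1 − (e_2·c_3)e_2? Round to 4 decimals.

c_1 = (3, -2, -1); ‖c_1‖ = 3.7417, so e_1 = (0.8018, -0.5345, -0.2673).
e_1·c_2 = 0.8018·(-2) + (-0.5345)·1 + (-0.2673)·2 = -2.6726.
u_2 = c_2 + 2.6726·e_1 = (0.1429, -0.4286, 1.2857).
‖u_2‖ = 1.3628, so e_2 = (0.1048, -0.3145, 0.9435).
e_1·c_3 = 0.8018·2 + (-0.5345)·1 + (-0.2673)·(-3) = 1.8708; e_2·c_3 = 0.1048·2 + (-0.3145)·1 + 0.9435·(-3) = -2.9352.
u_3 = c_3 − 1.8708·e_1 + 2.9352·e_2 = (0.8077, 1.0769, 0.2692).

u_3 = (0.8077, 1.0769, 0.2692)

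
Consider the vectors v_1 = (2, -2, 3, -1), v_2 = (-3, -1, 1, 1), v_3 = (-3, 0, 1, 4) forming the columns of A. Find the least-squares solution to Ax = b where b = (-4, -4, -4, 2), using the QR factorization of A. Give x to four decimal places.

v_1 = (2, -2, 3, -1); ‖v_1‖ = 4.2426, so e_1 = (0.4714, -0.4714, 0.7071, -0.2357).
e_1·v_2 = 0.4714·(-3) + (-0.4714)·(-1) + 0.7071·1 + (-0.2357)·1 = -0.4714.
u_2 = v_2 + 0.4714·e_1 = (-2.7778, -1.2222, 1.3333, 0.8889).
‖u_2‖ = 3.4319, so e_2 = (-0.8094, -0.3561, 0.3885, 0.2590).
e_1·v_3 = 0.4714·(-3) + (-0.4714)·0 + 0.7071·1 + (-0.2357)·4 = -1.6499; e_2·v_3 = (-0.8094)·(-3) + (-0.3561)·0 + 0.3885·1 + 0.2590·4 = 3.8528.
u_3 = v_3 + 1.6499·e_1 − 3.8528·e_2 = (0.8962, 0.5943, 0.6698, 2.6132).
‖u_3‖ = 2.9041, so e_3 = (0.3086, 0.2047, 0.2306, 0.8998).
Qᵀb = (-3.2998, 3.6261, -1.1759).
Back-substitute: x_3 = -1.1759/2.9041 = -0.4049.
x_2 = (3.6261 − 3.8528·(-0.4049))/3.4319 = 1.5112.
x_1 = (-3.2998 + 0.4714·1.5112 + 1.6499·(-0.4049))/4.2426 = -0.7673.

x = (-0.7673, 1.5112, -0.4049)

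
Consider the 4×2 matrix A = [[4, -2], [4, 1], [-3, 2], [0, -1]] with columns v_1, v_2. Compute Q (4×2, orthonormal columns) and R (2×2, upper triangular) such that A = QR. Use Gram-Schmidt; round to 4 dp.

v_1 = (4, 4, -3, 0); ‖v_1‖ = 6.4031, so e_1 = (0.6247, 0.6247, -0.4685, 0.0000).
e_1·v_2 = 0.6247·(-2) + 0.6247·1 + (-0.4685)·2 + 0.0000·(-1) = -1.5617.
u_2 = v_2 + 1.5617·e_1 = (-1.0244, 1.9756, 1.2683, -1.0000).
‖u_2‖ = 2.7497, so e_2 = (-0.3725, 0.7185, 0.4612, -0.3637).

Q = [[0.6247, -0.3725], [0.6247, 0.7185], [-0.4685, 0.4612], [0.0000, -0.3637]], R = [[6.4031, -1.5617], [0.0000, 2.7497]]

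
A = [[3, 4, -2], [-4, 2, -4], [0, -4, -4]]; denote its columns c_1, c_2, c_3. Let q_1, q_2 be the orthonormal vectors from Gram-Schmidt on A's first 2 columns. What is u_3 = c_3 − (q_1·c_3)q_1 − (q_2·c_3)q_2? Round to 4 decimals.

c_1 = (3, -4, 0); ‖c_1‖ = 5.0000, so q_1 = (0.6000, -0.8000, 0.0000).
q_1·c_2 = 0.6000·4 + (-0.8000)·2 + 0.0000·(-4) = 0.8000.
u_2 = c_2 − 0.8000·q_1 = (3.5200, 2.6400, -4.0000).
‖u_2‖ = 5.9464, so q_2 = (0.5920, 0.4440, -0.6727).
q_1·c_3 = 0.6000·(-2) + (-0.8000)·(-4) + 0.0000·(-4) = 2.0000; q_2·c_3 = 0.5920·(-2) + 0.4440·(-4) + (-0.6727)·(-4) = -0.2691.
u_3 = c_3 − 2.0000·q_1 + 0.2691·q_2 = (-3.0407, -2.2805, -4.1810).

u_3 = (-3.0407, -2.2805, -4.1810)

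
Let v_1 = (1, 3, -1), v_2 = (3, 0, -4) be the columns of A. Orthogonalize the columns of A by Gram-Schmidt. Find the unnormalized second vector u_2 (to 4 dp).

e_1 = v_1/‖v_1‖ = (1, 3, -1)/3.3166 = (0.3015, 0.9045, -0.3015).
r_{12} = e_1·v_2 = 2.1106.
u_2 = v_2 − 2.1106·e_1 = (2.3636, -1.9091, -3.3636).

u_2 = (2.3636, -1.9091, -3.3636)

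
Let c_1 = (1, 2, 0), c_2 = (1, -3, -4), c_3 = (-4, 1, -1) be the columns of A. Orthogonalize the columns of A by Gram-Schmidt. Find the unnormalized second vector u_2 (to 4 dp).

u_2 = (2.0000, -1.0000, -4.0000)

c_1 = (1, 2, 0); ‖c_1‖ = 2.2361, so q_1 = (0.4472, 0.8944, 0.0000).
q_1·c_2 = 0.4472·1 + 0.8944·(-3) + 0.0000·(-4) = -2.2361.
u_2 = c_2 + 2.2361·q_1 = (2.0000, -1.0000, -4.0000).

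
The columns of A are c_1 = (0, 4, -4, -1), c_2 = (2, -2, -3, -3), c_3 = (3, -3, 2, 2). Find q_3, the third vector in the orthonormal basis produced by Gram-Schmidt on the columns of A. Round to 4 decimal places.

q_3 = (0.8105, 0.0646, -0.0796, 0.5768)

c_1 = (0, 4, -4, -1); ‖c_1‖ = 5.7446, so q_1 = (0.0000, 0.6963, -0.6963, -0.1741).
q_1·c_2 = 0.0000·2 + 0.6963·(-2) + (-0.6963)·(-3) + (-0.1741)·(-3) = 1.2185.
u_2 = c_2 − 1.2185·q_1 = (2.0000, -2.8485, -2.1515, -2.7879).
‖u_2‖ = 4.9513, so q_2 = (0.4039, -0.5753, -0.4345, -0.5631).
q_1·c_3 = 0.0000·3 + 0.6963·(-3) + (-0.6963)·2 + (-0.1741)·2 = -3.8297; q_2·c_3 = 0.4039·3 + (-0.5753)·(-3) + (-0.4345)·2 + (-0.5631)·2 = 0.9425.
u_3 = c_3 + 3.8297·q_1 − 0.9425·q_2 = (2.6193, 0.2089, -0.2571, 1.8640).
‖u_3‖ = 3.2319, so q_3 = (0.8105, 0.0646, -0.0796, 0.5768).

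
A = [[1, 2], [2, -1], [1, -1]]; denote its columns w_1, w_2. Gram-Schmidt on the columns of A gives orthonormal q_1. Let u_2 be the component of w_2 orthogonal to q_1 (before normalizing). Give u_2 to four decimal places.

w_1 = (1, 2, 1); ‖w_1‖ = 2.4495, so q_1 = (0.4082, 0.8165, 0.4082).
q_1·w_2 = 0.4082·2 + 0.8165·(-1) + 0.4082·(-1) = -0.4082.
u_2 = w_2 + 0.4082·q_1 = (2.1667, -0.6667, -0.8333).

u_2 = (2.1667, -0.6667, -0.8333)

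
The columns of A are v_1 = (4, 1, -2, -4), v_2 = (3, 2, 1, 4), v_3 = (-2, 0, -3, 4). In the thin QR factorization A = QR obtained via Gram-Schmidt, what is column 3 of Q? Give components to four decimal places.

e_3 = (-0.1456, 0.0287, -0.9329, 0.3281)

v_1 = (4, 1, -2, -4); ‖v_1‖ = 6.0828, so e_1 = (0.6576, 0.1644, -0.3288, -0.6576).
e_1·v_2 = 0.6576·3 + 0.1644·2 + (-0.3288)·1 + (-0.6576)·4 = -0.6576.
u_2 = v_2 + 0.6576·e_1 = (3.4324, 2.1081, 0.7838, 3.5676).
‖u_2‖ = 5.4376, so e_2 = (0.6312, 0.3877, 0.1441, 0.6561).
e_1·v_3 = 0.6576·(-2) + 0.1644·0 + (-0.3288)·(-3) + (-0.6576)·4 = -2.9592; e_2·v_3 = 0.6312·(-2) + 0.3877·0 + 0.1441·(-3) + 0.6561·4 = 0.9295.
u_3 = v_3 + 2.9592·e_1 − 0.9295·e_2 = (-0.6408, 0.1261, -4.1069, 1.4442).
‖u_3‖ = 4.4022, so e_3 = (-0.1456, 0.0287, -0.9329, 0.3281).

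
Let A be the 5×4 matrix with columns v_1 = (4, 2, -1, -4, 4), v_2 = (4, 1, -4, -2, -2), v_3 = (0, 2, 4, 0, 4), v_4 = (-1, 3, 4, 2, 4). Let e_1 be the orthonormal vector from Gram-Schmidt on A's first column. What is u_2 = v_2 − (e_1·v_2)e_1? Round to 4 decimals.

v_1 = (4, 2, -1, -4, 4); ‖v_1‖ = 7.2801, so e_1 = (0.5494, 0.2747, -0.1374, -0.5494, 0.5494).
e_1·v_2 = 0.5494·4 + 0.2747·1 + (-0.1374)·(-4) + (-0.5494)·(-2) + 0.5494·(-2) = 3.0219.
u_2 = v_2 − 3.0219·e_1 = (2.3396, 0.1698, -3.5849, -0.3396, -3.6604).

u_2 = (2.3396, 0.1698, -3.5849, -0.3396, -3.6604)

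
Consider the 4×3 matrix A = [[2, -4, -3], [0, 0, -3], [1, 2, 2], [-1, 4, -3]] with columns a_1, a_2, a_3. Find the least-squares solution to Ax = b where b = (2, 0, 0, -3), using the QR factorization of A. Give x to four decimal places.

x = (0.4424, -0.4515, 0.1693)

q_1 = a_1/‖a_1‖ = (2, 0, 1, -1)/2.4495 = (0.8165, 0.0000, 0.4082, -0.4082).
r_{12} = q_1·a_2 = -4.0825.
u_2 = a_2 + 4.0825·q_1 = (-0.6667, 0.0000, 3.6667, 2.3333).
‖u_2‖ = 4.3970, so q_2 = (-0.1516, 0.0000, 0.8339, 0.5307).
r_{13} = q_1·a_3 = -0.4082; r_{23} = q_2·a_3 = 0.5307.
u_3 = a_3 + 0.4082·q_1 − 0.5307·q_2 = (-2.5862, -3.0000, 1.7241, -3.4483).
‖u_3‖ = 5.5274, so q_3 = (-0.4679, -0.5428, 0.3119, -0.6239).
Qᵀb = (2.8577, -1.8952, 0.9358).
Back-substitute: x_3 = 0.9358/5.5274 = 0.1693.
x_2 = (-1.8952 − 0.5307·0.1693)/4.3970 = -0.4515.
x_1 = (2.8577 + 4.0825·(-0.4515) + 0.4082·0.1693)/2.4495 = 0.4424.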